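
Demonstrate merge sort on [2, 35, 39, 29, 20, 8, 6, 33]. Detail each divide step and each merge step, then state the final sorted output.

Merge sort trace:

Split: [2, 35, 39, 29, 20, 8, 6, 33] -> [2, 35, 39, 29] and [20, 8, 6, 33]
  Split: [2, 35, 39, 29] -> [2, 35] and [39, 29]
    Split: [2, 35] -> [2] and [35]
    Merge: [2] + [35] -> [2, 35]
    Split: [39, 29] -> [39] and [29]
    Merge: [39] + [29] -> [29, 39]
  Merge: [2, 35] + [29, 39] -> [2, 29, 35, 39]
  Split: [20, 8, 6, 33] -> [20, 8] and [6, 33]
    Split: [20, 8] -> [20] and [8]
    Merge: [20] + [8] -> [8, 20]
    Split: [6, 33] -> [6] and [33]
    Merge: [6] + [33] -> [6, 33]
  Merge: [8, 20] + [6, 33] -> [6, 8, 20, 33]
Merge: [2, 29, 35, 39] + [6, 8, 20, 33] -> [2, 6, 8, 20, 29, 33, 35, 39]

Final sorted array: [2, 6, 8, 20, 29, 33, 35, 39]

The merge sort proceeds by recursively splitting the array and merging sorted halves.
After all merges, the sorted array is [2, 6, 8, 20, 29, 33, 35, 39].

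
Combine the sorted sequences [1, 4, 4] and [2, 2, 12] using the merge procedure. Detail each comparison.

Merging process:

Compare 1 vs 2: take 1 from left. Merged: [1]
Compare 4 vs 2: take 2 from right. Merged: [1, 2]
Compare 4 vs 2: take 2 from right. Merged: [1, 2, 2]
Compare 4 vs 12: take 4 from left. Merged: [1, 2, 2, 4]
Compare 4 vs 12: take 4 from left. Merged: [1, 2, 2, 4, 4]
Append remaining from right: [12]. Merged: [1, 2, 2, 4, 4, 12]

Final merged array: [1, 2, 2, 4, 4, 12]
Total comparisons: 5

The merged array is [1, 2, 2, 4, 4, 12], requiring 5 comparisons. The merge step runs in O(n) time where n is the total number of elements.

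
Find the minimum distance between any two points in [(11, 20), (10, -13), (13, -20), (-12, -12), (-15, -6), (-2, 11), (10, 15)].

Computing all pairwise distances among 7 points:

d((11, 20), (10, -13)) = 33.0151
d((11, 20), (13, -20)) = 40.05
d((11, 20), (-12, -12)) = 39.4081
d((11, 20), (-15, -6)) = 36.7696
d((11, 20), (-2, 11)) = 15.8114
d((11, 20), (10, 15)) = 5.099 <-- minimum
d((10, -13), (13, -20)) = 7.6158
d((10, -13), (-12, -12)) = 22.0227
d((10, -13), (-15, -6)) = 25.9615
d((10, -13), (-2, 11)) = 26.8328
d((10, -13), (10, 15)) = 28.0
d((13, -20), (-12, -12)) = 26.2488
d((13, -20), (-15, -6)) = 31.305
d((13, -20), (-2, 11)) = 34.4384
d((13, -20), (10, 15)) = 35.1283
d((-12, -12), (-15, -6)) = 6.7082
d((-12, -12), (-2, 11)) = 25.0799
d((-12, -12), (10, 15)) = 34.8281
d((-15, -6), (-2, 11)) = 21.4009
d((-15, -6), (10, 15)) = 32.6497
d((-2, 11), (10, 15)) = 12.6491

Closest pair: (11, 20) and (10, 15) with distance 5.099

The closest pair is (11, 20) and (10, 15) with Euclidean distance 5.099. For 7 points, brute-force pairwise comparison is shown above. For large n, the divide-and-conquer algorithm (sort by x, recurse on halves, check the dividing strip) achieves O(n log n).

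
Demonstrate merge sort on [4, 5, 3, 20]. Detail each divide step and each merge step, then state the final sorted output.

Merge sort trace:

Split: [4, 5, 3, 20] -> [4, 5] and [3, 20]
  Split: [4, 5] -> [4] and [5]
  Merge: [4] + [5] -> [4, 5]
  Split: [3, 20] -> [3] and [20]
  Merge: [3] + [20] -> [3, 20]
Merge: [4, 5] + [3, 20] -> [3, 4, 5, 20]

Final sorted array: [3, 4, 5, 20]

The merge sort proceeds by recursively splitting the array and merging sorted halves.
After all merges, the sorted array is [3, 4, 5, 20].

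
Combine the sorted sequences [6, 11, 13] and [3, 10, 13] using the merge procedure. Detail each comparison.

Merging process:

Compare 6 vs 3: take 3 from right. Merged: [3]
Compare 6 vs 10: take 6 from left. Merged: [3, 6]
Compare 11 vs 10: take 10 from right. Merged: [3, 6, 10]
Compare 11 vs 13: take 11 from left. Merged: [3, 6, 10, 11]
Compare 13 vs 13: take 13 from left. Merged: [3, 6, 10, 11, 13]
Append remaining from right: [13]. Merged: [3, 6, 10, 11, 13, 13]

Final merged array: [3, 6, 10, 11, 13, 13]
Total comparisons: 5

The merged array is [3, 6, 10, 11, 13, 13], requiring 5 comparisons. The merge step runs in O(n) time where n is the total number of elements.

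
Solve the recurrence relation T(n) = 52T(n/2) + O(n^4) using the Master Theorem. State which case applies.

Master Theorem for T(n) = 52T(n/2) + O(n^4):

a = 52, b = 2, c = 4
log_b(a) = log_2(52) = 5.7004

Case 1: c = 4 < log_2(52) = 5.7004
T(n) = O(n^(log_2 52))

For T(n) = 52T(n/2) + O(n^4): log_2(52) = 5.7004. This is Case 1 of the Master Theorem (c < log_b(a), work dominated by leaves), giving O(n^(log_2 52)).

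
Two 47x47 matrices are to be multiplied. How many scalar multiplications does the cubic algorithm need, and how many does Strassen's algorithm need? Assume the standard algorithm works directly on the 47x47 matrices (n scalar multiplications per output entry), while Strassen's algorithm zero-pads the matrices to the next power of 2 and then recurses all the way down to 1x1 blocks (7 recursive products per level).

Matrix multiplication for 47x47 matrices:

Strassen's algorithm requires power-of-2 dimensions. Pad 47x47 to 64x64 (next power of 2).

Standard algorithm: 47^3 = 103823 multiplications
Strassen's algorithm: 7^(log2(64)) = 7^6 = 117649 multiplications
Difference: 103823 - 117649 = -13826 (Strassen uses MORE here due to padding overhead — for small or just-over-power-of-2 n, padding can outweigh the per-level savings)

Standard: 103823 multiplications (47^3). Strassen: 117649 multiplications (7^6, after padding to 64x64). Strassen reduces 8 recursive multiplications to 7 at each level.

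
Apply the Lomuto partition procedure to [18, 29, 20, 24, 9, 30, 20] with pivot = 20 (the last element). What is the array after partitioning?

Lomuto partition with pivot = 20:

Initial array: [18, 29, 20, 24, 9, 30, 20]

arr[0]=18 <= 20: swap with position 0, array becomes [18, 29, 20, 24, 9, 30, 20]
arr[1]=29 > 20: no swap
arr[2]=20 <= 20: swap with position 1, array becomes [18, 20, 29, 24, 9, 30, 20]
arr[3]=24 > 20: no swap
arr[4]=9 <= 20: swap with position 2, array becomes [18, 20, 9, 24, 29, 30, 20]
arr[5]=30 > 20: no swap

Place pivot at position 3: [18, 20, 9, 20, 29, 30, 24]
Pivot position: 3

After partitioning with pivot 20, the array becomes [18, 20, 9, 20, 29, 30, 24]. The pivot is placed at index 3. All elements to the left of the pivot are <= 20, and all elements to the right are > 20.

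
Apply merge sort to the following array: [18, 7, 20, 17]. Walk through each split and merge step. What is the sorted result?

Merge sort trace:

Split: [18, 7, 20, 17] -> [18, 7] and [20, 17]
  Split: [18, 7] -> [18] and [7]
  Merge: [18] + [7] -> [7, 18]
  Split: [20, 17] -> [20] and [17]
  Merge: [20] + [17] -> [17, 20]
Merge: [7, 18] + [17, 20] -> [7, 17, 18, 20]

Final sorted array: [7, 17, 18, 20]

The merge sort proceeds by recursively splitting the array and merging sorted halves.
After all merges, the sorted array is [7, 17, 18, 20].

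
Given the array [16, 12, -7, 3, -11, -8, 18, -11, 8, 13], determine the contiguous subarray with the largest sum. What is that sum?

Using Kadane's algorithm on [16, 12, -7, 3, -11, -8, 18, -11, 8, 13]:

Scanning through the array:
Position 1 (value 12): max_ending_here = 28, max_so_far = 28
Position 2 (value -7): max_ending_here = 21, max_so_far = 28
Position 3 (value 3): max_ending_here = 24, max_so_far = 28
Position 4 (value -11): max_ending_here = 13, max_so_far = 28
Position 5 (value -8): max_ending_here = 5, max_so_far = 28
Position 6 (value 18): max_ending_here = 23, max_so_far = 28
Position 7 (value -11): max_ending_here = 12, max_so_far = 28
Position 8 (value 8): max_ending_here = 20, max_so_far = 28
Position 9 (value 13): max_ending_here = 33, max_so_far = 33

Maximum subarray: [16, 12, -7, 3, -11, -8, 18, -11, 8, 13]
Maximum sum: 33

The maximum subarray is [16, 12, -7, 3, -11, -8, 18, -11, 8, 13] with sum 33. This subarray runs from index 0 to index 9.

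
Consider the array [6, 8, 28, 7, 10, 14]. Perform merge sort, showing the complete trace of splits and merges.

Merge sort trace:

Split: [6, 8, 28, 7, 10, 14] -> [6, 8, 28] and [7, 10, 14]
  Split: [6, 8, 28] -> [6] and [8, 28]
    Split: [8, 28] -> [8] and [28]
    Merge: [8] + [28] -> [8, 28]
  Merge: [6] + [8, 28] -> [6, 8, 28]
  Split: [7, 10, 14] -> [7] and [10, 14]
    Split: [10, 14] -> [10] and [14]
    Merge: [10] + [14] -> [10, 14]
  Merge: [7] + [10, 14] -> [7, 10, 14]
Merge: [6, 8, 28] + [7, 10, 14] -> [6, 7, 8, 10, 14, 28]

Final sorted array: [6, 7, 8, 10, 14, 28]

The merge sort proceeds by recursively splitting the array and merging sorted halves.
After all merges, the sorted array is [6, 7, 8, 10, 14, 28].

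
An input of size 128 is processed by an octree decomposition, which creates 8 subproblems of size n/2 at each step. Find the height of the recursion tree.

For divide and conquer with division factor 2:

Problem sizes at each level:
Level 0: 128
Level 1: 64
Level 2: 32
Level 3: 16
Level 4: 8
Level 5: 4
Level 6: 2
Level 7: 1

The root is level 0 and the size-1 base case is level 7 (the tree spans levels 0 through 7, i.e. 8 levels counting the root), so the depth is the number of divisions: log_2(128) = 7

The recursion tree depth is log_2(128) = 7. At each level, the problem size is divided by 2, so it takes 7 divisions to reduce to a base case of size 1. The algorithm makes 8 recursive calls at each level.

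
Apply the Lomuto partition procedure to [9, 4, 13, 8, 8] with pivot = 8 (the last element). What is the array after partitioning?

Lomuto partition with pivot = 8:

Initial array: [9, 4, 13, 8, 8]

arr[0]=9 > 8: no swap
arr[1]=4 <= 8: swap with position 0, array becomes [4, 9, 13, 8, 8]
arr[2]=13 > 8: no swap
arr[3]=8 <= 8: swap with position 1, array becomes [4, 8, 13, 9, 8]

Place pivot at position 2: [4, 8, 8, 9, 13]
Pivot position: 2

After partitioning with pivot 8, the array becomes [4, 8, 8, 9, 13]. The pivot is placed at index 2. All elements to the left of the pivot are <= 8, and all elements to the right are > 8.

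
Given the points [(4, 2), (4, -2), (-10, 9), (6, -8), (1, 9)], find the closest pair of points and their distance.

Computing all pairwise distances among 5 points:

d((4, 2), (4, -2)) = 4.0 <-- minimum
d((4, 2), (-10, 9)) = 15.6525
d((4, 2), (6, -8)) = 10.198
d((4, 2), (1, 9)) = 7.6158
d((4, -2), (-10, 9)) = 17.8045
d((4, -2), (6, -8)) = 6.3246
d((4, -2), (1, 9)) = 11.4018
d((-10, 9), (6, -8)) = 23.3452
d((-10, 9), (1, 9)) = 11.0
d((6, -8), (1, 9)) = 17.72

Closest pair: (4, 2) and (4, -2) with distance 4.0

The closest pair is (4, 2) and (4, -2) with Euclidean distance 4.0. For 5 points, brute-force pairwise comparison is shown above. For large n, the divide-and-conquer algorithm (sort by x, recurse on halves, check the dividing strip) achieves O(n log n).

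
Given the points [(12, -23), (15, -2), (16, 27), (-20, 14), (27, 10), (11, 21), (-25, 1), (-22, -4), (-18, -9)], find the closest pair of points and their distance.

Computing all pairwise distances among 9 points:

d((12, -23), (15, -2)) = 21.2132
d((12, -23), (16, 27)) = 50.1597
d((12, -23), (-20, 14)) = 48.9183
d((12, -23), (27, 10)) = 36.2491
d((12, -23), (11, 21)) = 44.0114
d((12, -23), (-25, 1)) = 44.1022
d((12, -23), (-22, -4)) = 38.9487
d((12, -23), (-18, -9)) = 33.1059
d((15, -2), (16, 27)) = 29.0172
d((15, -2), (-20, 14)) = 38.4838
d((15, -2), (27, 10)) = 16.9706
d((15, -2), (11, 21)) = 23.3452
d((15, -2), (-25, 1)) = 40.1123
d((15, -2), (-22, -4)) = 37.054
d((15, -2), (-18, -9)) = 33.7343
d((16, 27), (-20, 14)) = 38.2753
d((16, 27), (27, 10)) = 20.2485
d((16, 27), (11, 21)) = 7.8102
d((16, 27), (-25, 1)) = 48.5489
d((16, 27), (-22, -4)) = 49.0408
d((16, 27), (-18, -9)) = 49.5177
d((-20, 14), (27, 10)) = 47.1699
d((-20, 14), (11, 21)) = 31.7805
d((-20, 14), (-25, 1)) = 13.9284
d((-20, 14), (-22, -4)) = 18.1108
d((-20, 14), (-18, -9)) = 23.0868
d((27, 10), (11, 21)) = 19.4165
d((27, 10), (-25, 1)) = 52.7731
d((27, 10), (-22, -4)) = 50.9608
d((27, 10), (-18, -9)) = 48.8467
d((11, 21), (-25, 1)) = 41.1825
d((11, 21), (-22, -4)) = 41.4005
d((11, 21), (-18, -9)) = 41.7253
d((-25, 1), (-22, -4)) = 5.831 <-- minimum
d((-25, 1), (-18, -9)) = 12.2066
d((-22, -4), (-18, -9)) = 6.4031

Closest pair: (-25, 1) and (-22, -4) with distance 5.831

The closest pair is (-25, 1) and (-22, -4) with Euclidean distance 5.831. For 9 points, brute-force pairwise comparison is shown above. For large n, the divide-and-conquer algorithm (sort by x, recurse on halves, check the dividing strip) achieves O(n log n).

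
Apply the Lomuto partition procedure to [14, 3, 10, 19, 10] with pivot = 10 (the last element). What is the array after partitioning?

Lomuto partition with pivot = 10:

Initial array: [14, 3, 10, 19, 10]

arr[0]=14 > 10: no swap
arr[1]=3 <= 10: swap with position 0, array becomes [3, 14, 10, 19, 10]
arr[2]=10 <= 10: swap with position 1, array becomes [3, 10, 14, 19, 10]
arr[3]=19 > 10: no swap

Place pivot at position 2: [3, 10, 10, 19, 14]
Pivot position: 2

After partitioning with pivot 10, the array becomes [3, 10, 10, 19, 14]. The pivot is placed at index 2. All elements to the left of the pivot are <= 10, and all elements to the right are > 10.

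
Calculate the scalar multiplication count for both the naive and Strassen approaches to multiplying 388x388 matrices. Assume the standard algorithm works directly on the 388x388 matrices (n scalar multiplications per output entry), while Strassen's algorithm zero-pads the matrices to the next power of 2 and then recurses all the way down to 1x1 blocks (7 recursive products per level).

Matrix multiplication for 388x388 matrices:

Strassen's algorithm requires power-of-2 dimensions. Pad 388x388 to 512x512 (next power of 2).

Standard algorithm: 388^3 = 58411072 multiplications
Strassen's algorithm: 7^(log2(512)) = 7^9 = 40353607 multiplications
Savings: 58411072 - 40353607 = 18057465 multiplications

Standard: 58411072 multiplications (388^3). Strassen: 40353607 multiplications (7^9, after padding to 512x512). Strassen reduces 8 recursive multiplications to 7 at each level.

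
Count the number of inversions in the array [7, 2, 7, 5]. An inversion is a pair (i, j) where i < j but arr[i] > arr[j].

Finding inversions in [7, 2, 7, 5]:

(0, 1): arr[0]=7 > arr[1]=2
(0, 3): arr[0]=7 > arr[3]=5
(2, 3): arr[2]=7 > arr[3]=5

Total inversions: 3

The array has 3 inversion(s): (0,1), (0,3), (2,3). Each pair (i,j) satisfies i < j and arr[i] > arr[j].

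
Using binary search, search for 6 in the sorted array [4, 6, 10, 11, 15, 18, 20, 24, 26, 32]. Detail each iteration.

Binary search for 6 in [4, 6, 10, 11, 15, 18, 20, 24, 26, 32]:

lo=0, hi=9, mid=4, arr[mid]=15 -> 15 > 6, search left half
lo=0, hi=3, mid=1, arr[mid]=6 -> Found target at index 1!

Binary search finds 6 at index 1 after 2 comparisons. The search repeatedly halves the search space by comparing with the middle element.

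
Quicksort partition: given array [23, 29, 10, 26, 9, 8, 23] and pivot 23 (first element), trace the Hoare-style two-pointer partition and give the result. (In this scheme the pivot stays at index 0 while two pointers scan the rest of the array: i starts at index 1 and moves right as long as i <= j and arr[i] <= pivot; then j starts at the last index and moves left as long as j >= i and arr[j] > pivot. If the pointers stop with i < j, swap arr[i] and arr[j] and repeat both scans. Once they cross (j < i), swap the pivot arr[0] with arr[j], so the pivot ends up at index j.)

Hoare-style two-pointer partition with pivot = 23:

Initial array: [23, 29, 10, 26, 9, 8, 23]

Pointers start at i = 1, j = 6.
i stops at index 1 (arr[1]=29 > 23), j stops at index 6 (arr[6]=23 <= 23): swap arr[1] and arr[6], array becomes [23, 23, 10, 26, 9, 8, 29]
i stops at index 3 (arr[3]=26 > 23), j stops at index 5 (arr[5]=8 <= 23): swap arr[3] and arr[5], array becomes [23, 23, 10, 8, 9, 26, 29]
i ends at 5, j ends at 4: the pointers have crossed (j < i), so scanning stops.

Swap pivot arr[0] with arr[4] to place pivot at position 4: [9, 23, 10, 8, 23, 26, 29]
Pivot position: 4

After partitioning with pivot 23, the array becomes [9, 23, 10, 8, 23, 26, 29]. The pivot is placed at index 4. All elements to the left of the pivot are <= 23, and all elements to the right are > 23.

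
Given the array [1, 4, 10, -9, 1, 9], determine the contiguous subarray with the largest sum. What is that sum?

Using Kadane's algorithm on [1, 4, 10, -9, 1, 9]:

Scanning through the array:
Position 1 (value 4): max_ending_here = 5, max_so_far = 5
Position 2 (value 10): max_ending_here = 15, max_so_far = 15
Position 3 (value -9): max_ending_here = 6, max_so_far = 15
Position 4 (value 1): max_ending_here = 7, max_so_far = 15
Position 5 (value 9): max_ending_here = 16, max_so_far = 16

Maximum subarray: [1, 4, 10, -9, 1, 9]
Maximum sum: 16

The maximum subarray is [1, 4, 10, -9, 1, 9] with sum 16. This subarray runs from index 0 to index 5.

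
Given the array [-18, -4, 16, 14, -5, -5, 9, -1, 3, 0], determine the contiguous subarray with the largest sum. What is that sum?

Using Kadane's algorithm on [-18, -4, 16, 14, -5, -5, 9, -1, 3, 0]:

Scanning through the array:
Position 1 (value -4): max_ending_here = -4, max_so_far = -4
Position 2 (value 16): max_ending_here = 16, max_so_far = 16
Position 3 (value 14): max_ending_here = 30, max_so_far = 30
Position 4 (value -5): max_ending_here = 25, max_so_far = 30
Position 5 (value -5): max_ending_here = 20, max_so_far = 30
Position 6 (value 9): max_ending_here = 29, max_so_far = 30
Position 7 (value -1): max_ending_here = 28, max_so_far = 30
Position 8 (value 3): max_ending_here = 31, max_so_far = 31
Position 9 (value 0): max_ending_here = 31, max_so_far = 31

Maximum subarray: [16, 14, -5, -5, 9, -1, 3]
Maximum sum: 31

The maximum subarray is [16, 14, -5, -5, 9, -1, 3] with sum 31. This subarray runs from index 2 to index 8.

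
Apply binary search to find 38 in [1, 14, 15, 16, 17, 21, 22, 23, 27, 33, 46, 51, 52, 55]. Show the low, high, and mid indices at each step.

Binary search for 38 in [1, 14, 15, 16, 17, 21, 22, 23, 27, 33, 46, 51, 52, 55]:

lo=0, hi=13, mid=6, arr[mid]=22 -> 22 < 38, search right half
lo=7, hi=13, mid=10, arr[mid]=46 -> 46 > 38, search left half
lo=7, hi=9, mid=8, arr[mid]=27 -> 27 < 38, search right half
lo=9, hi=9, mid=9, arr[mid]=33 -> 33 < 38, search right half
lo=10 > hi=9, target 38 not found

Binary search determines that 38 is not in the array after 4 comparisons. The search space was exhausted without finding the target.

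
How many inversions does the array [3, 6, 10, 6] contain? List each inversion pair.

Finding inversions in [3, 6, 10, 6]:

(2, 3): arr[2]=10 > arr[3]=6

Total inversions: 1

The array has 1 inversion(s): (2,3). Each pair (i,j) satisfies i < j and arr[i] > arr[j].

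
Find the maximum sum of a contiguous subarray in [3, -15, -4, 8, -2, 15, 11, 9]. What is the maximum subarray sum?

Using Kadane's algorithm on [3, -15, -4, 8, -2, 15, 11, 9]:

Scanning through the array:
Position 1 (value -15): max_ending_here = -12, max_so_far = 3
Position 2 (value -4): max_ending_here = -4, max_so_far = 3
Position 3 (value 8): max_ending_here = 8, max_so_far = 8
Position 4 (value -2): max_ending_here = 6, max_so_far = 8
Position 5 (value 15): max_ending_here = 21, max_so_far = 21
Position 6 (value 11): max_ending_here = 32, max_so_far = 32
Position 7 (value 9): max_ending_here = 41, max_so_far = 41

Maximum subarray: [8, -2, 15, 11, 9]
Maximum sum: 41

The maximum subarray is [8, -2, 15, 11, 9] with sum 41. This subarray runs from index 3 to index 7.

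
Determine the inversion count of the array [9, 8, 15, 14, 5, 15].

Finding inversions in [9, 8, 15, 14, 5, 15]:

(0, 1): arr[0]=9 > arr[1]=8
(0, 4): arr[0]=9 > arr[4]=5
(1, 4): arr[1]=8 > arr[4]=5
(2, 3): arr[2]=15 > arr[3]=14
(2, 4): arr[2]=15 > arr[4]=5
(3, 4): arr[3]=14 > arr[4]=5

Total inversions: 6

The array has 6 inversion(s): (0,1), (0,4), (1,4), (2,3), (2,4), (3,4). Each pair (i,j) satisfies i < j and arr[i] > arr[j].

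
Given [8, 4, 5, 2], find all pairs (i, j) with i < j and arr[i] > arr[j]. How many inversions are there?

Finding inversions in [8, 4, 5, 2]:

(0, 1): arr[0]=8 > arr[1]=4
(0, 2): arr[0]=8 > arr[2]=5
(0, 3): arr[0]=8 > arr[3]=2
(1, 3): arr[1]=4 > arr[3]=2
(2, 3): arr[2]=5 > arr[3]=2

Total inversions: 5

The array has 5 inversion(s): (0,1), (0,2), (0,3), (1,3), (2,3). Each pair (i,j) satisfies i < j and arr[i] > arr[j].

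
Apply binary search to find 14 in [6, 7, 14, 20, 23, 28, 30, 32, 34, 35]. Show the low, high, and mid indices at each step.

Binary search for 14 in [6, 7, 14, 20, 23, 28, 30, 32, 34, 35]:

lo=0, hi=9, mid=4, arr[mid]=23 -> 23 > 14, search left half
lo=0, hi=3, mid=1, arr[mid]=7 -> 7 < 14, search right half
lo=2, hi=3, mid=2, arr[mid]=14 -> Found target at index 2!

Binary search finds 14 at index 2 after 3 comparisons. The search repeatedly halves the search space by comparing with the middle element.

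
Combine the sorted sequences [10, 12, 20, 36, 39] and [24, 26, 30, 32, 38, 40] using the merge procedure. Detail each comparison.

Merging process:

Compare 10 vs 24: take 10 from left. Merged: [10]
Compare 12 vs 24: take 12 from left. Merged: [10, 12]
Compare 20 vs 24: take 20 from left. Merged: [10, 12, 20]
Compare 36 vs 24: take 24 from right. Merged: [10, 12, 20, 24]
Compare 36 vs 26: take 26 from right. Merged: [10, 12, 20, 24, 26]
Compare 36 vs 30: take 30 from right. Merged: [10, 12, 20, 24, 26, 30]
Compare 36 vs 32: take 32 from right. Merged: [10, 12, 20, 24, 26, 30, 32]
Compare 36 vs 38: take 36 from left. Merged: [10, 12, 20, 24, 26, 30, 32, 36]
Compare 39 vs 38: take 38 from right. Merged: [10, 12, 20, 24, 26, 30, 32, 36, 38]
Compare 39 vs 40: take 39 from left. Merged: [10, 12, 20, 24, 26, 30, 32, 36, 38, 39]
Append remaining from right: [40]. Merged: [10, 12, 20, 24, 26, 30, 32, 36, 38, 39, 40]

Final merged array: [10, 12, 20, 24, 26, 30, 32, 36, 38, 39, 40]
Total comparisons: 10

The merged array is [10, 12, 20, 24, 26, 30, 32, 36, 38, 39, 40], requiring 10 comparisons. The merge step runs in O(n) time where n is the total number of elements.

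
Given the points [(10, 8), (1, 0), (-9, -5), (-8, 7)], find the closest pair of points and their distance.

Computing all pairwise distances among 4 points:

d((10, 8), (1, 0)) = 12.0416
d((10, 8), (-9, -5)) = 23.0217
d((10, 8), (-8, 7)) = 18.0278
d((1, 0), (-9, -5)) = 11.1803 <-- minimum
d((1, 0), (-8, 7)) = 11.4018
d((-9, -5), (-8, 7)) = 12.0416

Closest pair: (1, 0) and (-9, -5) with distance 11.1803

The closest pair is (1, 0) and (-9, -5) with Euclidean distance 11.1803. For 4 points, brute-force pairwise comparison is shown above. For large n, the divide-and-conquer algorithm (sort by x, recurse on halves, check the dividing strip) achieves O(n log n).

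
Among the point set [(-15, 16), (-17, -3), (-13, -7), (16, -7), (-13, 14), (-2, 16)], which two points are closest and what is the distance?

Computing all pairwise distances among 6 points:

d((-15, 16), (-17, -3)) = 19.105
d((-15, 16), (-13, -7)) = 23.0868
d((-15, 16), (16, -7)) = 38.6005
d((-15, 16), (-13, 14)) = 2.8284 <-- minimum
d((-15, 16), (-2, 16)) = 13.0
d((-17, -3), (-13, -7)) = 5.6569
d((-17, -3), (16, -7)) = 33.2415
d((-17, -3), (-13, 14)) = 17.4642
d((-17, -3), (-2, 16)) = 24.2074
d((-13, -7), (16, -7)) = 29.0
d((-13, -7), (-13, 14)) = 21.0
d((-13, -7), (-2, 16)) = 25.4951
d((16, -7), (-13, 14)) = 35.805
d((16, -7), (-2, 16)) = 29.2062
d((-13, 14), (-2, 16)) = 11.1803

Closest pair: (-15, 16) and (-13, 14) with distance 2.8284

The closest pair is (-15, 16) and (-13, 14) with Euclidean distance 2.8284. For 6 points, brute-force pairwise comparison is shown above. For large n, the divide-and-conquer algorithm (sort by x, recurse on halves, check the dividing strip) achieves O(n log n).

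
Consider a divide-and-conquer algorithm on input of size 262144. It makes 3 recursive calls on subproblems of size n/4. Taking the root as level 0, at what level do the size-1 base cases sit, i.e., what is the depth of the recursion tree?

For divide and conquer with division factor 4:

Problem sizes at each level:
Level 0: 262144
Level 1: 65536
Level 2: 16384
Level 3: 4096
Level 4: 1024
Level 5: 256
Level 6: 64
Level 7: 16
Level 8: 4
Level 9: 1

The root is level 0 and the size-1 base case is level 9 (the tree spans levels 0 through 9, i.e. 10 levels counting the root), so the depth is the number of divisions: log_4(262144) = 9

The recursion tree depth is log_4(262144) = 9. At each level, the problem size is divided by 4, so it takes 9 divisions to reduce to a base case of size 1. The algorithm makes 3 recursive calls at each level.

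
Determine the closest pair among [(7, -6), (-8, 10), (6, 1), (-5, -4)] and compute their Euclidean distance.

Computing all pairwise distances among 4 points:

d((7, -6), (-8, 10)) = 21.9317
d((7, -6), (6, 1)) = 7.0711 <-- minimum
d((7, -6), (-5, -4)) = 12.1655
d((-8, 10), (6, 1)) = 16.6433
d((-8, 10), (-5, -4)) = 14.3178
d((6, 1), (-5, -4)) = 12.083

Closest pair: (7, -6) and (6, 1) with distance 7.0711

The closest pair is (7, -6) and (6, 1) with Euclidean distance 7.0711. For 4 points, brute-force pairwise comparison is shown above. For large n, the divide-and-conquer algorithm (sort by x, recurse on halves, check the dividing strip) achieves O(n log n).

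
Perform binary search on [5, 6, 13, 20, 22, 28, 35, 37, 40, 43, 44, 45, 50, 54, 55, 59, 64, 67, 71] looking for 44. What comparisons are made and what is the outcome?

Binary search for 44 in [5, 6, 13, 20, 22, 28, 35, 37, 40, 43, 44, 45, 50, 54, 55, 59, 64, 67, 71]:

lo=0, hi=18, mid=9, arr[mid]=43 -> 43 < 44, search right half
lo=10, hi=18, mid=14, arr[mid]=55 -> 55 > 44, search left half
lo=10, hi=13, mid=11, arr[mid]=45 -> 45 > 44, search left half
lo=10, hi=10, mid=10, arr[mid]=44 -> Found target at index 10!

Binary search finds 44 at index 10 after 4 comparisons. The search repeatedly halves the search space by comparing with the middle element.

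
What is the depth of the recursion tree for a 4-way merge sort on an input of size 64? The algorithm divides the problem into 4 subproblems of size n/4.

For divide and conquer with division factor 4:

Problem sizes at each level:
Level 0: 64
Level 1: 16
Level 2: 4
Level 3: 1

The root is level 0 and the size-1 base case is level 3 (the tree spans levels 0 through 3, i.e. 4 levels counting the root), so the depth is the number of divisions: log_4(64) = 3

The recursion tree depth is log_4(64) = 3. At each level, the problem size is divided by 4, so it takes 3 divisions to reduce to a base case of size 1. The algorithm makes 4 recursive calls at each level.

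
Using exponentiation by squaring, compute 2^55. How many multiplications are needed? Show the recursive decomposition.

Computing 2^55 by squaring (build up from 2^1; each line after the first costs one multiplication):

2^1 = 2
2^2 = (2^1)^2 = 2^2 = 4
2^3 = 2 * 2^2 = 2 * 4 = 8
2^6 = (2^3)^2 = 8^2 = 64
2^12 = (2^6)^2 = 64^2 = 4096
2^13 = 2 * 2^12 = 2 * 4096 = 8192
2^26 = (2^13)^2 = 8192^2 = 67108864
2^27 = 2 * 2^26 = 2 * 67108864 = 134217728
2^54 = (2^27)^2 = 134217728^2 = 18014398509481984
2^55 = 2 * 2^54 = 2 * 18014398509481984 = 36028797018963968

Result: 36028797018963968
Multiplications needed: 9 (9 lines after 2^1)

2^55 = 36028797018963968. Using exponentiation by squaring, this requires 9 multiplications. The key idea: if the exponent is even, square the half-power; if odd, multiply by the base once.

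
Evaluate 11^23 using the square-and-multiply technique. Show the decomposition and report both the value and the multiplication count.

Computing 11^23 by squaring (build up from 11^1; each line after the first costs one multiplication):

11^1 = 11
11^2 = (11^1)^2 = 11^2 = 121
11^4 = (11^2)^2 = 121^2 = 14641
11^5 = 11 * 11^4 = 11 * 14641 = 161051
11^10 = (11^5)^2 = 161051^2 = 25937424601
11^11 = 11 * 11^10 = 11 * 25937424601 = 285311670611
11^22 = (11^11)^2 = 285311670611^2 = 81402749386839761113321
11^23 = 11 * 11^22 = 11 * 81402749386839761113321 = 895430243255237372246531

Result: 895430243255237372246531
Multiplications needed: 7 (7 lines after 11^1)

11^23 = 895430243255237372246531. Using exponentiation by squaring, this requires 7 multiplications. The key idea: if the exponent is even, square the half-power; if odd, multiply by the base once.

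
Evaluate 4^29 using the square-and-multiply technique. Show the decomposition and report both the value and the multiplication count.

Computing 4^29 by squaring (build up from 4^1; each line after the first costs one multiplication):

4^1 = 4
4^2 = (4^1)^2 = 4^2 = 16
4^3 = 4 * 4^2 = 4 * 16 = 64
4^6 = (4^3)^2 = 64^2 = 4096
4^7 = 4 * 4^6 = 4 * 4096 = 16384
4^14 = (4^7)^2 = 16384^2 = 268435456
4^28 = (4^14)^2 = 268435456^2 = 72057594037927936
4^29 = 4 * 4^28 = 4 * 72057594037927936 = 288230376151711744

Result: 288230376151711744
Multiplications needed: 7 (7 lines after 4^1)

4^29 = 288230376151711744. Using exponentiation by squaring, this requires 7 multiplications. The key idea: if the exponent is even, square the half-power; if odd, multiply by the base once.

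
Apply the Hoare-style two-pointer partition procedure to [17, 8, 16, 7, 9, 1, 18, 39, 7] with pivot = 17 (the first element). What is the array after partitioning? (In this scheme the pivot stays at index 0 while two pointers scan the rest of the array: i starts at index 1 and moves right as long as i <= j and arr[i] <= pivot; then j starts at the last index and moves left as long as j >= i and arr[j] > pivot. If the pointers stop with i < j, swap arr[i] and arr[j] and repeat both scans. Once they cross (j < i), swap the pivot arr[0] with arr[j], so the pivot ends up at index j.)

Hoare-style two-pointer partition with pivot = 17:

Initial array: [17, 8, 16, 7, 9, 1, 18, 39, 7]

Pointers start at i = 1, j = 8.
i stops at index 6 (arr[6]=18 > 17), j stops at index 8 (arr[8]=7 <= 17): swap arr[6] and arr[8], array becomes [17, 8, 16, 7, 9, 1, 7, 39, 18]
i ends at 7, j ends at 6: the pointers have crossed (j < i), so scanning stops.

Swap pivot arr[0] with arr[6] to place pivot at position 6: [7, 8, 16, 7, 9, 1, 17, 39, 18]
Pivot position: 6

After partitioning with pivot 17, the array becomes [7, 8, 16, 7, 9, 1, 17, 39, 18]. The pivot is placed at index 6. All elements to the left of the pivot are <= 17, and all elements to the right are > 17.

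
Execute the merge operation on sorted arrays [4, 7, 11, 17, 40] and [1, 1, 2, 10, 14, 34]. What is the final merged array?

Merging process:

Compare 4 vs 1: take 1 from right. Merged: [1]
Compare 4 vs 1: take 1 from right. Merged: [1, 1]
Compare 4 vs 2: take 2 from right. Merged: [1, 1, 2]
Compare 4 vs 10: take 4 from left. Merged: [1, 1, 2, 4]
Compare 7 vs 10: take 7 from left. Merged: [1, 1, 2, 4, 7]
Compare 11 vs 10: take 10 from right. Merged: [1, 1, 2, 4, 7, 10]
Compare 11 vs 14: take 11 from left. Merged: [1, 1, 2, 4, 7, 10, 11]
Compare 17 vs 14: take 14 from right. Merged: [1, 1, 2, 4, 7, 10, 11, 14]
Compare 17 vs 34: take 17 from left. Merged: [1, 1, 2, 4, 7, 10, 11, 14, 17]
Compare 40 vs 34: take 34 from right. Merged: [1, 1, 2, 4, 7, 10, 11, 14, 17, 34]
Append remaining from left: [40]. Merged: [1, 1, 2, 4, 7, 10, 11, 14, 17, 34, 40]

Final merged array: [1, 1, 2, 4, 7, 10, 11, 14, 17, 34, 40]
Total comparisons: 10

The merged array is [1, 1, 2, 4, 7, 10, 11, 14, 17, 34, 40], requiring 10 comparisons. The merge step runs in O(n) time where n is the total number of elements.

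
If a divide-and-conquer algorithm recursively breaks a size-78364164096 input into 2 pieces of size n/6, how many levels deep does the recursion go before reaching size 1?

For divide and conquer with division factor 6:

Problem sizes at each level:
Level 0: 78364164096
Level 1: 13060694016
Level 2: 2176782336
Level 3: 362797056
Level 4: 60466176
Level 5: 10077696
Level 6: 1679616
Level 7: 279936
Level 8: 46656
Level 9: 7776
Level 10: 1296
Level 11: 216
Level 12: 36
Level 13: 6
Level 14: 1

The root is level 0 and the size-1 base case is level 14 (the tree spans levels 0 through 14, i.e. 15 levels counting the root), so the depth is the number of divisions: log_6(78364164096) = 14

The recursion tree depth is log_6(78364164096) = 14. At each level, the problem size is divided by 6, so it takes 14 divisions to reduce to a base case of size 1. The algorithm makes 2 recursive calls at each level.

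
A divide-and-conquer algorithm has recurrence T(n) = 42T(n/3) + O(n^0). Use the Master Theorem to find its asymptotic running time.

Master Theorem for T(n) = 42T(n/3) + O(n^0):

a = 42, b = 3, c = 0
log_b(a) = log_3(42) = 3.4022

Case 1: c = 0 < log_3(42) = 3.4022
T(n) = O(n^(log_3 42))

For T(n) = 42T(n/3) + O(n^0): log_3(42) = 3.4022. This is Case 1 of the Master Theorem (c < log_b(a), work dominated by leaves), giving O(n^(log_3 42)).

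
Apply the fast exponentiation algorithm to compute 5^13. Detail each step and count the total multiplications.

Computing 5^13 by squaring (build up from 5^1; each line after the first costs one multiplication):

5^1 = 5
5^2 = (5^1)^2 = 5^2 = 25
5^3 = 5 * 5^2 = 5 * 25 = 125
5^6 = (5^3)^2 = 125^2 = 15625
5^12 = (5^6)^2 = 15625^2 = 244140625
5^13 = 5 * 5^12 = 5 * 244140625 = 1220703125

Result: 1220703125
Multiplications needed: 5 (5 lines after 5^1)

5^13 = 1220703125. Using exponentiation by squaring, this requires 5 multiplications. The key idea: if the exponent is even, square the half-power; if odd, multiply by the base once.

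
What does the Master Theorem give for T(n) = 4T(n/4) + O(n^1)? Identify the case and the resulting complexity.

Master Theorem for T(n) = 4T(n/4) + O(n^1):

a = 4, b = 4, c = 1
log_b(a) = log_4(4) = 1.0000

Case 2: c = 1 = log_4(4) = 1.0000
T(n) = O(n^1 log n) = O(n log n)

For T(n) = 4T(n/4) + O(n^1): log_4(4) = 1.0000. This is Case 2 of the Master Theorem (c = log_b(a), equal work at all levels), giving O(n log n).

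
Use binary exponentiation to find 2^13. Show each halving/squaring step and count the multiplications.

Computing 2^13 by squaring (build up from 2^1; each line after the first costs one multiplication):

2^1 = 2
2^2 = (2^1)^2 = 2^2 = 4
2^3 = 2 * 2^2 = 2 * 4 = 8
2^6 = (2^3)^2 = 8^2 = 64
2^12 = (2^6)^2 = 64^2 = 4096
2^13 = 2 * 2^12 = 2 * 4096 = 8192

Result: 8192
Multiplications needed: 5 (5 lines after 2^1)

2^13 = 8192. Using exponentiation by squaring, this requires 5 multiplications. The key idea: if the exponent is even, square the half-power; if odd, multiply by the base once.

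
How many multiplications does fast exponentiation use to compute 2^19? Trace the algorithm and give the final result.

Computing 2^19 by squaring (build up from 2^1; each line after the first costs one multiplication):

2^1 = 2
2^2 = (2^1)^2 = 2^2 = 4
2^4 = (2^2)^2 = 4^2 = 16
2^8 = (2^4)^2 = 16^2 = 256
2^9 = 2 * 2^8 = 2 * 256 = 512
2^18 = (2^9)^2 = 512^2 = 262144
2^19 = 2 * 2^18 = 2 * 262144 = 524288

Result: 524288
Multiplications needed: 6 (6 lines after 2^1)

2^19 = 524288. Using exponentiation by squaring, this requires 6 multiplications. The key idea: if the exponent is even, square the half-power; if odd, multiply by the base once.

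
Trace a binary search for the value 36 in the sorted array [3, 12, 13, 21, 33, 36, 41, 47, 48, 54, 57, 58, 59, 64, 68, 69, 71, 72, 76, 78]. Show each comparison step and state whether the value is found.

Binary search for 36 in [3, 12, 13, 21, 33, 36, 41, 47, 48, 54, 57, 58, 59, 64, 68, 69, 71, 72, 76, 78]:

lo=0, hi=19, mid=9, arr[mid]=54 -> 54 > 36, search left half
lo=0, hi=8, mid=4, arr[mid]=33 -> 33 < 36, search right half
lo=5, hi=8, mid=6, arr[mid]=41 -> 41 > 36, search left half
lo=5, hi=5, mid=5, arr[mid]=36 -> Found target at index 5!

Binary search finds 36 at index 5 after 4 comparisons. The search repeatedly halves the search space by comparing with the middle element.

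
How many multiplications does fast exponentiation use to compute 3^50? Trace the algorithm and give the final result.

Computing 3^50 by squaring (build up from 3^1; each line after the first costs one multiplication):

3^1 = 3
3^2 = (3^1)^2 = 3^2 = 9
3^3 = 3 * 3^2 = 3 * 9 = 27
3^6 = (3^3)^2 = 27^2 = 729
3^12 = (3^6)^2 = 729^2 = 531441
3^24 = (3^12)^2 = 531441^2 = 282429536481
3^25 = 3 * 3^24 = 3 * 282429536481 = 847288609443
3^50 = (3^25)^2 = 847288609443^2 = 717897987691852588770249

Result: 717897987691852588770249
Multiplications needed: 7 (7 lines after 3^1)

3^50 = 717897987691852588770249. Using exponentiation by squaring, this requires 7 multiplications. The key idea: if the exponent is even, square the half-power; if odd, multiply by the base once.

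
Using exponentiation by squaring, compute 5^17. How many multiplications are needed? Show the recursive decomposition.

Computing 5^17 by squaring (build up from 5^1; each line after the first costs one multiplication):

5^1 = 5
5^2 = (5^1)^2 = 5^2 = 25
5^4 = (5^2)^2 = 25^2 = 625
5^8 = (5^4)^2 = 625^2 = 390625
5^16 = (5^8)^2 = 390625^2 = 152587890625
5^17 = 5 * 5^16 = 5 * 152587890625 = 762939453125

Result: 762939453125
Multiplications needed: 5 (5 lines after 5^1)

5^17 = 762939453125. Using exponentiation by squaring, this requires 5 multiplications. The key idea: if the exponent is even, square the half-power; if odd, multiply by the base once.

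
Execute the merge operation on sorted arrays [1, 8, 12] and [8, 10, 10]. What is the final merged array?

Merging process:

Compare 1 vs 8: take 1 from left. Merged: [1]
Compare 8 vs 8: take 8 from left. Merged: [1, 8]
Compare 12 vs 8: take 8 from right. Merged: [1, 8, 8]
Compare 12 vs 10: take 10 from right. Merged: [1, 8, 8, 10]
Compare 12 vs 10: take 10 from right. Merged: [1, 8, 8, 10, 10]
Append remaining from left: [12]. Merged: [1, 8, 8, 10, 10, 12]

Final merged array: [1, 8, 8, 10, 10, 12]
Total comparisons: 5

The merged array is [1, 8, 8, 10, 10, 12], requiring 5 comparisons. The merge step runs in O(n) time where n is the total number of elements.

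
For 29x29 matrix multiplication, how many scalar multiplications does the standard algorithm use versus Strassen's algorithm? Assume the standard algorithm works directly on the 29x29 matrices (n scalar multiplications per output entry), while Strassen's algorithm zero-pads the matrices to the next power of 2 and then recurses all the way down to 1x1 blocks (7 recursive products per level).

Matrix multiplication for 29x29 matrices:

Strassen's algorithm requires power-of-2 dimensions. Pad 29x29 to 32x32 (next power of 2).

Standard algorithm: 29^3 = 24389 multiplications
Strassen's algorithm: 7^(log2(32)) = 7^5 = 16807 multiplications
Savings: 24389 - 16807 = 7582 multiplications

Standard: 24389 multiplications (29^3). Strassen: 16807 multiplications (7^5, after padding to 32x32). Strassen reduces 8 recursive multiplications to 7 at each level.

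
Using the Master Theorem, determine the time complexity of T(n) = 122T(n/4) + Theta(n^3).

Master Theorem for T(n) = 122T(n/4) + O(n^3):

a = 122, b = 4, c = 3
log_b(a) = log_4(122) = 3.4654

Case 1: c = 3 < log_4(122) = 3.4654
T(n) = O(n^(log_4 122))

For T(n) = 122T(n/4) + O(n^3): log_4(122) = 3.4654. This is Case 1 of the Master Theorem (c < log_b(a), work dominated by leaves), giving O(n^(log_4 122)).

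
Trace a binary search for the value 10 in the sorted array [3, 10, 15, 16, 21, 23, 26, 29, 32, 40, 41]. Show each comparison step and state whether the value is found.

Binary search for 10 in [3, 10, 15, 16, 21, 23, 26, 29, 32, 40, 41]:

lo=0, hi=10, mid=5, arr[mid]=23 -> 23 > 10, search left half
lo=0, hi=4, mid=2, arr[mid]=15 -> 15 > 10, search left half
lo=0, hi=1, mid=0, arr[mid]=3 -> 3 < 10, search right half
lo=1, hi=1, mid=1, arr[mid]=10 -> Found target at index 1!

Binary search finds 10 at index 1 after 4 comparisons. The search repeatedly halves the search space by comparing with the middle element.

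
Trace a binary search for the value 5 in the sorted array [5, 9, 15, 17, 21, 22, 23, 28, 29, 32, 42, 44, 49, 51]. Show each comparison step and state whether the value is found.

Binary search for 5 in [5, 9, 15, 17, 21, 22, 23, 28, 29, 32, 42, 44, 49, 51]:

lo=0, hi=13, mid=6, arr[mid]=23 -> 23 > 5, search left half
lo=0, hi=5, mid=2, arr[mid]=15 -> 15 > 5, search left half
lo=0, hi=1, mid=0, arr[mid]=5 -> Found target at index 0!

Binary search finds 5 at index 0 after 3 comparisons. The search repeatedly halves the search space by comparing with the middle element.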